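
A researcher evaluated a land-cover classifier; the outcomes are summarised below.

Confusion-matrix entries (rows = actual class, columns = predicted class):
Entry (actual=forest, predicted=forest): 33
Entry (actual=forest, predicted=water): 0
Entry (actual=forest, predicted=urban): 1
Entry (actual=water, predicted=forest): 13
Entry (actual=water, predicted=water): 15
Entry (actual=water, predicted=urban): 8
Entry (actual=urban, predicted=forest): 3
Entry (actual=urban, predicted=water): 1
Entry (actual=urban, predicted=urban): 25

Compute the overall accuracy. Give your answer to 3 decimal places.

0.737

Accuracy = trace / total = (33+15+25=73) / 99 = 73/99 = 0.737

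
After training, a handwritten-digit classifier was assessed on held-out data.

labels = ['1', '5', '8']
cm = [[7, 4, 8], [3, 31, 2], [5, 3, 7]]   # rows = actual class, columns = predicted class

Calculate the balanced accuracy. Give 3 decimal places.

0.565

Balanced accuracy = mean of per-class recall.
  1: recall = 7/19 = 0.3684
  5: recall = 31/36 = 0.8611
  8: recall = 7/15 = 0.4667
Mean = (0.3684 + 0.8611 + 0.4667) / 3 = 0.565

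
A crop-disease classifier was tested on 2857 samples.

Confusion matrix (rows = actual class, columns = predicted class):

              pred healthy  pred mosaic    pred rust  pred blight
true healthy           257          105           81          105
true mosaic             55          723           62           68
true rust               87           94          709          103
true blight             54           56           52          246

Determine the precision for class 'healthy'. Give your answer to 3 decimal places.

Treat 'healthy' as positive and all other classes as negative.
precision = TP/(TP+FP).
healthy: TP=257, FP=55+87+54=196 → 257/453 = 0.5673

0.567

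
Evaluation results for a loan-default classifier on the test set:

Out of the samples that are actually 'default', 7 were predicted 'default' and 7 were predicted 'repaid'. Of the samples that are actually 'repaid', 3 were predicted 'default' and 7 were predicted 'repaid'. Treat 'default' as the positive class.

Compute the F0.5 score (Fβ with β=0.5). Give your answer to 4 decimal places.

Fβ = (1+β²)·TP / ((1+β²)·TP + β²·FN + FP), with β²=1/4
= 1.25·7 / (1.25·7 + 0.25·7 + 3) = 0.6481

0.6481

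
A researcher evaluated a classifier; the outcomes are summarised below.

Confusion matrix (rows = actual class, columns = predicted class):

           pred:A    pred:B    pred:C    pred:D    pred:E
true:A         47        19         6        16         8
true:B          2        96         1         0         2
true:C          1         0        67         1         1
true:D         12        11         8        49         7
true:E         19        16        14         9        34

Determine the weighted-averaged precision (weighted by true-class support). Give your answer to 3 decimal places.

0.650

Per-class precision (TP/(TP+FP)):
  A: TP=47, FP=2+1+12+19=34 → 47/81 = 0.5802
  B: TP=96, FP=19+0+11+16=46 → 96/142 = 0.6761
  C: TP=67, FP=6+1+8+14=29 → 67/96 = 0.6979
  D: TP=49, FP=16+0+1+9=26 → 49/75 = 0.6533
  E: TP=34, FP=8+2+1+7=18 → 34/52 = 0.6538
Weighted-precision = Σ (supportᵢ/N)·precisionᵢ with N=446: (96/446)·0.5802 + (101/446)·0.6761 + (70/446)·0.6979 + (87/446)·0.6533 + (92/446)·0.6538 = 0.650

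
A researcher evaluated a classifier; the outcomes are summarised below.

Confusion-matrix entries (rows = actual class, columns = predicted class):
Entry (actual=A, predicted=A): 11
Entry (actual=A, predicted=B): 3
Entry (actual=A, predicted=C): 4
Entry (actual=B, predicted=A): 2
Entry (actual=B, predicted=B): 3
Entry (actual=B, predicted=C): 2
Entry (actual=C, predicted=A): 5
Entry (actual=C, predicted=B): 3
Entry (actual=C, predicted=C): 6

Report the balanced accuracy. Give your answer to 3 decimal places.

Balanced accuracy = mean of per-class recall.
  A: recall = 11/18 = 0.6111
  B: recall = 3/7 = 0.4286
  C: recall = 6/14 = 0.4286
Mean = (0.6111 + 0.4286 + 0.4286) / 3 = 0.489

0.489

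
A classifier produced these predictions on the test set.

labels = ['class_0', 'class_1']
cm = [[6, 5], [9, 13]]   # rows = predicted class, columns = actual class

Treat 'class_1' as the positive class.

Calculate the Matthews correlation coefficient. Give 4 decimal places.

0.1291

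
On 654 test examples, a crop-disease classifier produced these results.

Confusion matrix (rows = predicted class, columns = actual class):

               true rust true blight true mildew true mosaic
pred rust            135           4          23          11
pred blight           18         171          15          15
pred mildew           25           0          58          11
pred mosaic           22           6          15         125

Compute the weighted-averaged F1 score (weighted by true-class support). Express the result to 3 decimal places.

Per-class F1 score (2·TP/(2·TP+FP+FN)):
  rust: TP=135, FP=4+23+11=38, FN=18+25+22=65 → 270/373 = 0.7239
  blight: TP=171, FP=18+15+15=48, FN=4+0+6=10 → 342/400 = 0.8550
  mildew: TP=58, FP=25+0+11=36, FN=23+15+15=53 → 116/205 = 0.5659
  mosaic: TP=125, FP=22+6+15=43, FN=11+15+11=37 → 250/330 = 0.7576
Weighted-F1 score = Σ (supportᵢ/N)·F1 scoreᵢ with N=654: (200/654)·0.7239 + (181/654)·0.8550 + (111/654)·0.5659 + (162/654)·0.7576 = 0.742

0.742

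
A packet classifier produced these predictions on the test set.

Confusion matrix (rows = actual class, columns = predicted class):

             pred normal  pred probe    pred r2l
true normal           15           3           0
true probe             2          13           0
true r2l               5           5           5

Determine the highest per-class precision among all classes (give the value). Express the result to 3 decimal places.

1.000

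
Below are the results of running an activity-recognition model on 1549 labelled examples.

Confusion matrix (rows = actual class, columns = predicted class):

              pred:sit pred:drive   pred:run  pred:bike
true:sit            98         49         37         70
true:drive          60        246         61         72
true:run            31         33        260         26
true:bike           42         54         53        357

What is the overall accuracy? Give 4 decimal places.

0.6204

Accuracy = trace / total = (98+246+260+357=961) / 1549 = 961/1549 = 0.6204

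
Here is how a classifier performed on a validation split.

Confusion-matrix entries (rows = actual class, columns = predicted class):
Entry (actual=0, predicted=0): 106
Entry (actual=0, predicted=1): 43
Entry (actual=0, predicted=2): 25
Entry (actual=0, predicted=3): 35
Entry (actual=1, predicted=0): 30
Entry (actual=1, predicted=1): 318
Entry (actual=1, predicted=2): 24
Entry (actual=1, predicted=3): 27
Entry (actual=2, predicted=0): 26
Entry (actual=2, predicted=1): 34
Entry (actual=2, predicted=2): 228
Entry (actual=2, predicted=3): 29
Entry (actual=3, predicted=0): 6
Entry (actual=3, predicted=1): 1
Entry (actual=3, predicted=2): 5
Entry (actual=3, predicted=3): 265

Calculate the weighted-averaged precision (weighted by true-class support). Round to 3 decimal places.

0.761

Per-class precision (TP/(TP+FP)):
  0: TP=106, FP=30+26+6=62 → 106/168 = 0.6310
  1: TP=318, FP=43+34+1=78 → 318/396 = 0.8030
  2: TP=228, FP=25+24+5=54 → 228/282 = 0.8085
  3: TP=265, FP=35+27+29=91 → 265/356 = 0.7444
Weighted-precision = Σ (supportᵢ/N)·precisionᵢ with N=1202: (209/1202)·0.6310 + (399/1202)·0.8030 + (317/1202)·0.8085 + (277/1202)·0.7444 = 0.761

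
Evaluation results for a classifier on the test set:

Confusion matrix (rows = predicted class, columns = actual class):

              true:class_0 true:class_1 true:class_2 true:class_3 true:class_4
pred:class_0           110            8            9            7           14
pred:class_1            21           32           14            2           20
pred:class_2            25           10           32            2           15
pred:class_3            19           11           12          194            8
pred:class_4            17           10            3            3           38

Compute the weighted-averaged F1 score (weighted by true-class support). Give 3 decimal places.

0.635

Per-class F1 score (2·TP/(2·TP+FP+FN)):
  class_0: TP=110, FP=8+9+7+14=38, FN=21+25+19+17=82 → 220/340 = 0.6471
  class_1: TP=32, FP=21+14+2+20=57, FN=8+10+11+10=39 → 64/160 = 0.4000
  class_2: TP=32, FP=25+10+2+15=52, FN=9+14+12+3=38 → 64/154 = 0.4156
  class_3: TP=194, FP=19+11+12+8=50, FN=7+2+2+3=14 → 388/452 = 0.8584
  class_4: TP=38, FP=17+10+3+3=33, FN=14+20+15+8=57 → 76/166 = 0.4578
Weighted-F1 score = Σ (supportᵢ/N)·F1 scoreᵢ with N=636: (192/636)·0.6471 + (71/636)·0.4000 + (70/636)·0.4156 + (208/636)·0.8584 + (95/636)·0.4578 = 0.635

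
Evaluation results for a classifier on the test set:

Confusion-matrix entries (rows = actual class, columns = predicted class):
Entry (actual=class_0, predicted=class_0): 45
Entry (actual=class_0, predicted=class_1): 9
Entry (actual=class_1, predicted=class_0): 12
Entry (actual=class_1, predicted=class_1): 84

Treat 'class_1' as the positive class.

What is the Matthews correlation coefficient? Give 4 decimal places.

0.7005

MCC = (TP·TN − FP·FN) / √((TP+FP)(TP+FN)(TN+FP)(TN+FN))
Numerator = 84·45 − 9·12 = 3672
Denominator = √(93·96·54·57) = √27480384 = 5242.1736
MCC = 3672 / 5242.1736 = 0.7005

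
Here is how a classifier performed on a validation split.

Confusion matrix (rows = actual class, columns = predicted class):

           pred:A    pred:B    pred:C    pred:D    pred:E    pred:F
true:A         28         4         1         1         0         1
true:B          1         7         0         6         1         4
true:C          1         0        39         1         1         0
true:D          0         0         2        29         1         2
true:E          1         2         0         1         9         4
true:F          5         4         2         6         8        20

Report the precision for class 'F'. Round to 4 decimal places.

One-vs-rest for 'F': TP = diagonal; FP = other classes predicted 'F'; FN = 'F' predicted as other.
precision = TP/(TP+FP).
F: TP=20, FP=1+4+0+2+4=11 → 20/31 = 0.64516

0.6452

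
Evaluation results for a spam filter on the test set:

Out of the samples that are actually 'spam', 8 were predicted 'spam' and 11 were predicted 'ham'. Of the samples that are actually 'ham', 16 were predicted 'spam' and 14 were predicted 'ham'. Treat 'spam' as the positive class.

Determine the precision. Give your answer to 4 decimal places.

0.3333

Precision = TP/(TP+FP) = 8/(8+16) = 8/24 = 0.3333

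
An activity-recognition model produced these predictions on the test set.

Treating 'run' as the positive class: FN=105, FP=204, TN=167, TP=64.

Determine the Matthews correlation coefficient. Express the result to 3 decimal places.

-0.159

MCC = (TP·TN − FP·FN) / √((TP+FP)(TP+FN)(TN+FP)(TN+FN))
Numerator = 64·167 − 204·105 = -10732
Denominator = √(268·169·371·272) = √4570506304 = 67605.5198
MCC = -10732 / 67605.5198 = -0.159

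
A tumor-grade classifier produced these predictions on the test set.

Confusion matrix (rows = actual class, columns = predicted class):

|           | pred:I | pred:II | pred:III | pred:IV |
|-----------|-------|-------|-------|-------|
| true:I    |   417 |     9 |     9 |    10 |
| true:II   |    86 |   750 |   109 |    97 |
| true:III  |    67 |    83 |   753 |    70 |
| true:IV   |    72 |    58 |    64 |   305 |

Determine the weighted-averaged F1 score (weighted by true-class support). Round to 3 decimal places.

Per-class F1 score (2·TP/(2·TP+FP+FN)):
  I: TP=417, FP=86+67+72=225, FN=9+9+10=28 → 834/1087 = 0.7672
  II: TP=750, FP=9+83+58=150, FN=86+109+97=292 → 1500/1942 = 0.7724
  III: TP=753, FP=9+109+64=182, FN=67+83+70=220 → 1506/1908 = 0.7893
  IV: TP=305, FP=10+97+70=177, FN=72+58+64=194 → 610/981 = 0.6218
Weighted-F1 score = Σ (supportᵢ/N)·F1 scoreᵢ with N=2959: (445/2959)·0.7672 + (1042/2959)·0.7724 + (973/2959)·0.7893 + (499/2959)·0.6218 = 0.752

0.752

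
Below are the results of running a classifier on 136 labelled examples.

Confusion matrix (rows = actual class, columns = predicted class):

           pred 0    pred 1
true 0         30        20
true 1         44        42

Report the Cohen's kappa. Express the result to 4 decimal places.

Observed agreement pₒ = trace/N = 72/136 = 0.52941
Expected agreement pₑ = Σ (rowᵢ·colᵢ)/N² = (50·74 + 86·62)/136² = 0.48832
κ = (pₒ − pₑ)/(1 − pₑ) = (0.52941 − 0.48832)/(1 − 0.48832) = 0.0803

0.0803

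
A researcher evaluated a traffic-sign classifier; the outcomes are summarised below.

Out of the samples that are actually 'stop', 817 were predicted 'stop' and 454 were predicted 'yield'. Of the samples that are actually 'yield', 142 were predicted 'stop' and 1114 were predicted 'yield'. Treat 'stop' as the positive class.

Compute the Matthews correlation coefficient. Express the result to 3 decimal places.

0.546

MCC = (TP·TN − FP·FN) / √((TP+FP)(TP+FN)(TN+FP)(TN+FN))
Numerator = 817·1114 − 142·454 = 845670
Denominator = √(959·1271·1256·1568) = √2400489747712 = 1549351.3958
MCC = 845670 / 1549351.3958 = 0.546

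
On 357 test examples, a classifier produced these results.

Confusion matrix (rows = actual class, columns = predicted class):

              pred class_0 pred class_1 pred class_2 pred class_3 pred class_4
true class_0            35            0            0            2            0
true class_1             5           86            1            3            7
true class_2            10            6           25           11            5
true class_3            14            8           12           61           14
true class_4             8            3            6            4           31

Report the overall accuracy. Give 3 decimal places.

0.667

Accuracy = trace / total = (35+86+25+61+31=238) / 357 = 238/357 = 0.667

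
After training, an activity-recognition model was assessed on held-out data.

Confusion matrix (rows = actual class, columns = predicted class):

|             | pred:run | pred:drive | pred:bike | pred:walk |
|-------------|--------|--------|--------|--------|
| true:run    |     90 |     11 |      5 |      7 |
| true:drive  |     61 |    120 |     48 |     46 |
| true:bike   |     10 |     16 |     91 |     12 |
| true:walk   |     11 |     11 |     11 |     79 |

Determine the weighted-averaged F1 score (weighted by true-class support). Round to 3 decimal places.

0.597

Per-class F1 score (2·TP/(2·TP+FP+FN)):
  run: TP=90, FP=61+10+11=82, FN=11+5+7=23 → 180/285 = 0.6316
  drive: TP=120, FP=11+16+11=38, FN=61+48+46=155 → 240/433 = 0.5543
  bike: TP=91, FP=5+48+11=64, FN=10+16+12=38 → 182/284 = 0.6408
  walk: TP=79, FP=7+46+12=65, FN=11+11+11=33 → 158/256 = 0.6172
Weighted-F1 score = Σ (supportᵢ/N)·F1 scoreᵢ with N=629: (113/629)·0.6316 + (275/629)·0.5543 + (129/629)·0.6408 + (112/629)·0.6172 = 0.597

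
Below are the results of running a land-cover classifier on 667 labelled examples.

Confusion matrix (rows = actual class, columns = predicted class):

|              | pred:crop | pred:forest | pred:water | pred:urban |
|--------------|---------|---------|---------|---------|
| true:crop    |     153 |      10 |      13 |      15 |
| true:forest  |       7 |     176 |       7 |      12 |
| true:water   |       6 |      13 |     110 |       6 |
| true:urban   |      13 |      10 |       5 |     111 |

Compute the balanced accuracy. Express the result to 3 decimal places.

Balanced accuracy = mean of per-class recall.
  crop: recall = 153/191 = 0.8010
  forest: recall = 176/202 = 0.8713
  water: recall = 110/135 = 0.8148
  urban: recall = 111/139 = 0.7986
Mean = (0.8010 + 0.8713 + 0.8148 + 0.7986) / 4 = 0.821

0.821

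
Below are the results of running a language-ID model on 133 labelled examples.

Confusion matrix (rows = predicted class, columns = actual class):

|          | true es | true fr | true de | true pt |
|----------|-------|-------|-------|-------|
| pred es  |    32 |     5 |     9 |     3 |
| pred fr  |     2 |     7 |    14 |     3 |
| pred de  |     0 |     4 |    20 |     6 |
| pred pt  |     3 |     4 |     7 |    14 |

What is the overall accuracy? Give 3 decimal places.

0.549

Accuracy = trace / total = (32+7+20+14=73) / 133 = 73/133 = 0.549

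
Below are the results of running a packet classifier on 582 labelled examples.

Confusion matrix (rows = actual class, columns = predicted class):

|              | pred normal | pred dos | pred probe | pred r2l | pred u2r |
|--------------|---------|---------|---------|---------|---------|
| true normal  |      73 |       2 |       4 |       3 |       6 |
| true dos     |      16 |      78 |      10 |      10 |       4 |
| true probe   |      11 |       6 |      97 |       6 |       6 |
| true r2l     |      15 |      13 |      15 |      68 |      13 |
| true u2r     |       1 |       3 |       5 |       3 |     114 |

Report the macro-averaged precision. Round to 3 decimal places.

Per-class precision (TP/(TP+FP)):
  normal: TP=73, FP=16+11+15+1=43 → 73/116 = 0.6293
  dos: TP=78, FP=2+6+13+3=24 → 78/102 = 0.7647
  probe: TP=97, FP=4+10+15+5=34 → 97/131 = 0.7405
  r2l: TP=68, FP=3+10+6+3=22 → 68/90 = 0.7556
  u2r: TP=114, FP=6+4+6+13=29 → 114/143 = 0.7972
Macro-precision = mean = (0.6293 + 0.7647 + 0.7405 + 0.7556 + 0.7972) / 5 = 0.737

0.737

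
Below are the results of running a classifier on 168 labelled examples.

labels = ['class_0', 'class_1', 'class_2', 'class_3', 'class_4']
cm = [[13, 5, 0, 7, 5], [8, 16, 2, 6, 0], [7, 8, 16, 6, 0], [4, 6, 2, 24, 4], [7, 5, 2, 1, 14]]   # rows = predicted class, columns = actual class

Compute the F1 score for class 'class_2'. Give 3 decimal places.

F1 score = 2·TP/(2·TP+FP+FN).
class_2: TP=16, FP=7+8+6+0=21, FN=0+2+2+2=6 → 32/59 = 0.5424

0.542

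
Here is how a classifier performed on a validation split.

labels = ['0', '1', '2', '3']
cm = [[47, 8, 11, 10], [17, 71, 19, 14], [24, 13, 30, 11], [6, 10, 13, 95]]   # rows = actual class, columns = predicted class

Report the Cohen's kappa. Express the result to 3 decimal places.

0.472

Observed agreement pₒ = trace/N = 243/399 = 0.6090
Expected agreement pₑ = Σ (rowᵢ·colᵢ)/N² = (76·94 + 121·102 + 78·73 + 124·130)/399² = 0.2594
κ = (pₒ − pₑ)/(1 − pₑ) = (0.6090 − 0.2594)/(1 − 0.2594) = 0.472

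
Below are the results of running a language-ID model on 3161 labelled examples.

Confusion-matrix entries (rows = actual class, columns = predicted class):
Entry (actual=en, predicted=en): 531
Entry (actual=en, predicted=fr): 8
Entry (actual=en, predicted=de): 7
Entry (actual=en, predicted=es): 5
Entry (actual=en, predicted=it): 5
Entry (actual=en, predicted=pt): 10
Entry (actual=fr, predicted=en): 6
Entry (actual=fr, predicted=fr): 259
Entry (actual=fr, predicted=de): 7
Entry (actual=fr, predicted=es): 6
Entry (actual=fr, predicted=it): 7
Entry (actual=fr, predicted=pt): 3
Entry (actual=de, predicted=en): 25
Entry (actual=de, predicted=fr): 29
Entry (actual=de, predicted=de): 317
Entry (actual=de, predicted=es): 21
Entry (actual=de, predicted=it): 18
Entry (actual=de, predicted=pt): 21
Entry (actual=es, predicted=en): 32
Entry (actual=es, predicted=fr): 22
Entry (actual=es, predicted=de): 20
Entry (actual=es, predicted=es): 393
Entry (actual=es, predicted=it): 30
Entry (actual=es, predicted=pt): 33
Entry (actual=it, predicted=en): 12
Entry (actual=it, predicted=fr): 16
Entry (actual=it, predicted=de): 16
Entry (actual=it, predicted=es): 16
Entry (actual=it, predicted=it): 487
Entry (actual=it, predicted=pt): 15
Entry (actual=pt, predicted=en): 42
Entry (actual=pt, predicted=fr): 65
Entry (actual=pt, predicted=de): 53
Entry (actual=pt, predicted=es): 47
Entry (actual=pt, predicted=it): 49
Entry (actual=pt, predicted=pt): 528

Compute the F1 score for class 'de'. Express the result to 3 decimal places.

F1 score = 2·TP/(2·TP+FP+FN).
de: TP=317, FP=7+7+20+16+53=103, FN=25+29+21+18+21=114 → 634/851 = 0.7450

0.745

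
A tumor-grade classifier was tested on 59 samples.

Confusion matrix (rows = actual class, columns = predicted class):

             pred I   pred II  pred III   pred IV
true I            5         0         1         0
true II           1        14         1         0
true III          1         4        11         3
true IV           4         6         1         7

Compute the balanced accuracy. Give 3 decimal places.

Balanced accuracy = mean of per-class recall.
  I: recall = 5/6 = 0.8333
  II: recall = 14/16 = 0.8750
  III: recall = 11/19 = 0.5789
  IV: recall = 7/18 = 0.3889
Mean = (0.8333 + 0.8750 + 0.5789 + 0.3889) / 4 = 0.669

0.669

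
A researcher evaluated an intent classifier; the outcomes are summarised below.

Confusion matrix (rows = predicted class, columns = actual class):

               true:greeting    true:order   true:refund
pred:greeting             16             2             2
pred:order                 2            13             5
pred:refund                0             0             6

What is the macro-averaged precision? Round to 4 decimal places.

0.8167

Per-class precision (TP/(TP+FP)):
  greeting: TP=16, FP=2+2=4 → 16/20 = 0.80000
  order: TP=13, FP=2+5=7 → 13/20 = 0.65000
  refund: TP=6, FP=0+0=0 → 6/6 = 1.00000
Macro-precision = mean = (0.80000 + 0.65000 + 1.00000) / 3 = 0.8167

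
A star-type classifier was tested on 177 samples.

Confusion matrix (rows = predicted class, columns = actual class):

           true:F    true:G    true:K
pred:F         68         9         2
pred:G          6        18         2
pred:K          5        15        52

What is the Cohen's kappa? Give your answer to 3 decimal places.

Observed agreement pₒ = trace/N = 138/177 = 0.7797
Expected agreement pₑ = Σ (rowᵢ·colᵢ)/N² = (79·79 + 42·26 + 56·72)/177² = 0.3628
κ = (pₒ − pₑ)/(1 − pₑ) = (0.7797 − 0.3628)/(1 − 0.3628) = 0.654

0.654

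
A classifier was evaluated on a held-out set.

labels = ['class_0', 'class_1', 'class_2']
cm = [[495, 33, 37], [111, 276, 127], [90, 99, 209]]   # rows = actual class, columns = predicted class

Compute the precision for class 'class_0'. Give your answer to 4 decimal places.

0.7112

precision = TP/(TP+FP).
class_0: TP=495, FP=111+90=201 → 495/696 = 0.71121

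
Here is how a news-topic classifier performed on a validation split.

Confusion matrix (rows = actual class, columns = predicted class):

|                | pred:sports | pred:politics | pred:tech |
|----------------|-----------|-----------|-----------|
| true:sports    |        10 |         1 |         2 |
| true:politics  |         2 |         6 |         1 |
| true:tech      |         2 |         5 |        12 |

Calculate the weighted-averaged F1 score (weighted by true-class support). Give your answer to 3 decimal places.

0.687

Per-class F1 score (2·TP/(2·TP+FP+FN)):
  sports: TP=10, FP=2+2=4, FN=1+2=3 → 20/27 = 0.7407
  politics: TP=6, FP=1+5=6, FN=2+1=3 → 12/21 = 0.5714
  tech: TP=12, FP=2+1=3, FN=2+5=7 → 24/34 = 0.7059
Weighted-F1 score = Σ (supportᵢ/N)·F1 scoreᵢ with N=41: (13/41)·0.7407 + (9/41)·0.5714 + (19/41)·0.7059 = 0.687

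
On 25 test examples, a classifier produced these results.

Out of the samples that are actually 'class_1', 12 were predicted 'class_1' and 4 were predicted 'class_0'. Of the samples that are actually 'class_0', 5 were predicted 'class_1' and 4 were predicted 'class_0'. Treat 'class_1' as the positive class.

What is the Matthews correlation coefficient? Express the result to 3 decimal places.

0.200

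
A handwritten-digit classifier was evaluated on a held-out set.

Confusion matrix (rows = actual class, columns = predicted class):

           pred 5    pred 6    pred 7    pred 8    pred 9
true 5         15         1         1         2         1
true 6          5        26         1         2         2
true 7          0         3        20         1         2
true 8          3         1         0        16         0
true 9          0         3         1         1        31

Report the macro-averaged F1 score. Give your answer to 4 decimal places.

Per-class F1 score (2·TP/(2·TP+FP+FN)):
  5: TP=15, FP=5+0+3+0=8, FN=1+1+2+1=5 → 30/43 = 0.69767
  6: TP=26, FP=1+3+1+3=8, FN=5+1+2+2=10 → 52/70 = 0.74286
  7: TP=20, FP=1+1+0+1=3, FN=0+3+1+2=6 → 40/49 = 0.81633
  8: TP=16, FP=2+2+1+1=6, FN=3+1+0+0=4 → 32/42 = 0.76190
  9: TP=31, FP=1+2+2+0=5, FN=0+3+1+1=5 → 62/72 = 0.86111
Macro-F1 score = mean = (0.69767 + 0.74286 + 0.81633 + 0.76190 + 0.86111) / 5 = 0.7760

0.7760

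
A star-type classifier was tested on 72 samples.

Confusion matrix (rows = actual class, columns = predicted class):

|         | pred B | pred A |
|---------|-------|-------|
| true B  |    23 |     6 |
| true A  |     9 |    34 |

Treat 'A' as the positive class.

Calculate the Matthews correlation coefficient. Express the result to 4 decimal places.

MCC = (TP·TN − FP·FN) / √((TP+FP)(TP+FN)(TN+FP)(TN+FN))
Numerator = 34·23 − 6·9 = 728
Denominator = √(40·43·29·32) = √1596160 = 1263.3923
MCC = 728 / 1263.3923 = 0.5762

0.5762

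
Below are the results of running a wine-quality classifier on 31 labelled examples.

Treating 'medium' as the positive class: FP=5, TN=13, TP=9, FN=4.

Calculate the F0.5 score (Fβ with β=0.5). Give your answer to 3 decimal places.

0.652

Fβ = (1+β²)·TP / ((1+β²)·TP + β²·FN + FP), with β²=1/4
= 1.25·9 / (1.25·9 + 0.25·4 + 5) = 0.652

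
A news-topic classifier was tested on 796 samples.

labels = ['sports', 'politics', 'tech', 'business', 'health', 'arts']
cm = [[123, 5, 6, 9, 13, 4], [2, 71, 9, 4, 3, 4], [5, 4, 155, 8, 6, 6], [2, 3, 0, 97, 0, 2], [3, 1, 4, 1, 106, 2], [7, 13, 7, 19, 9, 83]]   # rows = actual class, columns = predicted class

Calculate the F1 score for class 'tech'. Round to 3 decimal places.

0.849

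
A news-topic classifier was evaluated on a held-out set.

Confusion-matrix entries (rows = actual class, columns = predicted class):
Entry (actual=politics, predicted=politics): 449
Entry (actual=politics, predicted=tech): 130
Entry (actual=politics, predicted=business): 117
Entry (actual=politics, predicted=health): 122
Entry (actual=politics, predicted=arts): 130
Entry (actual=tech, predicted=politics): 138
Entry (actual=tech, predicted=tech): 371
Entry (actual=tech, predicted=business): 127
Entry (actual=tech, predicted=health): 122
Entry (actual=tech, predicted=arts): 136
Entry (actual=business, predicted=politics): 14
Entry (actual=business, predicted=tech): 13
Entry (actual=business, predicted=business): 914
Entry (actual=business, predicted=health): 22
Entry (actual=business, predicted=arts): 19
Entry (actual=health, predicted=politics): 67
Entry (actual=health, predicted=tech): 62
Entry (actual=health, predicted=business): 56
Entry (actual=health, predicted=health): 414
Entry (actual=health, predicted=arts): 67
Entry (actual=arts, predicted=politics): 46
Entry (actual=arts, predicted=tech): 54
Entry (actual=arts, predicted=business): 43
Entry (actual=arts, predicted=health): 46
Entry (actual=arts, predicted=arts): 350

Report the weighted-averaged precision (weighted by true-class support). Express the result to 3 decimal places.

0.617

Per-class precision (TP/(TP+FP)):
  politics: TP=449, FP=138+14+67+46=265 → 449/714 = 0.6289
  tech: TP=371, FP=130+13+62+54=259 → 371/630 = 0.5889
  business: TP=914, FP=117+127+56+43=343 → 914/1257 = 0.7271
  health: TP=414, FP=122+122+22+46=312 → 414/726 = 0.5702
  arts: TP=350, FP=130+136+19+67=352 → 350/702 = 0.4986
Weighted-precision = Σ (supportᵢ/N)·precisionᵢ with N=4029: (948/4029)·0.6289 + (894/4029)·0.5889 + (982/4029)·0.7271 + (666/4029)·0.5702 + (539/4029)·0.4986 = 0.617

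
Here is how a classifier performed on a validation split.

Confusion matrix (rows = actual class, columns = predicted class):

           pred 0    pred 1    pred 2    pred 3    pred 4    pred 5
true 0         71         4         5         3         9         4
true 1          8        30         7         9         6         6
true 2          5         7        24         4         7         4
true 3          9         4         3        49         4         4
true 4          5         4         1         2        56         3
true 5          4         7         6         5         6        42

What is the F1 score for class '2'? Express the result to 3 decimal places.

0.495

F1 score = 2·TP/(2·TP+FP+FN).
2: TP=24, FP=5+7+3+1+6=22, FN=5+7+4+7+4=27 → 48/97 = 0.4948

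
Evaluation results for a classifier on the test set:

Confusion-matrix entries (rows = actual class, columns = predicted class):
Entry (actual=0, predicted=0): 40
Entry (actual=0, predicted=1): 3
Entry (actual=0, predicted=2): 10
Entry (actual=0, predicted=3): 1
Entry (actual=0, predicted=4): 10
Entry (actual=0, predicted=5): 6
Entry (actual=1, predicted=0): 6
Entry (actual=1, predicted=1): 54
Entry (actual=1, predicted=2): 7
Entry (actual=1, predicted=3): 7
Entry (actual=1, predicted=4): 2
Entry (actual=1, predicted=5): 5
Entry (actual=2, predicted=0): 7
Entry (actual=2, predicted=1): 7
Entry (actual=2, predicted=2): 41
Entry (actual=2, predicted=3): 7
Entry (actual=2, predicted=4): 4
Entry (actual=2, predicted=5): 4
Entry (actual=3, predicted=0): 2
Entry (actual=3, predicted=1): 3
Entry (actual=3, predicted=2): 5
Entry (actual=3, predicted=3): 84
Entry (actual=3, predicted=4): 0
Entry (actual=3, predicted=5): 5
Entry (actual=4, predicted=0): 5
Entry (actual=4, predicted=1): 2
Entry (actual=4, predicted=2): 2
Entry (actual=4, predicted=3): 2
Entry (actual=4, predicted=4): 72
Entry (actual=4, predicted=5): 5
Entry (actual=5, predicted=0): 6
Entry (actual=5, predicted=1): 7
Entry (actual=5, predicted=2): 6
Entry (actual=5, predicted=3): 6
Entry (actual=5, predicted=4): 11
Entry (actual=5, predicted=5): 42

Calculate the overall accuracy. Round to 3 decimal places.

0.685

Accuracy = trace / total = (40+54+41+84+72+42=333) / 486 = 333/486 = 0.685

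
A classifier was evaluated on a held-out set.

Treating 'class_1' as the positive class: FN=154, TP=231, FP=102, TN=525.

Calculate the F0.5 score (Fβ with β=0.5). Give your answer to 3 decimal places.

0.673

Fβ = (1+β²)·TP / ((1+β²)·TP + β²·FN + FP), with β²=1/4
= 1.25·231 / (1.25·231 + 0.25·154 + 102) = 0.673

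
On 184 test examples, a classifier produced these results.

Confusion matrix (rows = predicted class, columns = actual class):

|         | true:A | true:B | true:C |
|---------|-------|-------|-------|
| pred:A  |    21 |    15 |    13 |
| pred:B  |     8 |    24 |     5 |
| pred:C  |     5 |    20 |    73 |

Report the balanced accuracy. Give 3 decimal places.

0.609

Balanced accuracy = mean of per-class recall.
  A: recall = 21/34 = 0.6176
  B: recall = 24/59 = 0.4068
  C: recall = 73/91 = 0.8022
Mean = (0.6176 + 0.4068 + 0.8022) / 3 = 0.609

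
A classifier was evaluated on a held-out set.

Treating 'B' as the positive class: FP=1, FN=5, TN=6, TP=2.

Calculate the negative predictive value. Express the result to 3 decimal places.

NPV = TN/(TN+FN) = 6/(6+5) = 0.545

0.545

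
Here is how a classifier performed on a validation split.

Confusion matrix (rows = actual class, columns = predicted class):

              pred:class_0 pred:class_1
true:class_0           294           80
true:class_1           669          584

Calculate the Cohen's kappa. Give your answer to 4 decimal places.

0.1624

Observed agreement pₒ = trace/N = 878/1627 = 0.53964
Expected agreement pₑ = Σ (rowᵢ·colᵢ)/N² = (374·963 + 1253·664)/1627² = 0.45036
κ = (pₒ − pₑ)/(1 − pₑ) = (0.53964 − 0.45036)/(1 − 0.45036) = 0.1624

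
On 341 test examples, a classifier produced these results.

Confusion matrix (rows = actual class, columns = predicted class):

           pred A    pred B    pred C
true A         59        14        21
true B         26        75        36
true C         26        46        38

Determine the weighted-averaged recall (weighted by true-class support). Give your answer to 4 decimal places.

Per-class recall (TP/(TP+FN)):
  A: TP=59, FN=14+21=35 → 59/94 = 0.62766
  B: TP=75, FN=26+36=62 → 75/137 = 0.54745
  C: TP=38, FN=26+46=72 → 38/110 = 0.34545
Weighted-recall = Σ (supportᵢ/N)·recallᵢ with N=341: (94/341)·0.62766 + (137/341)·0.54745 + (110/341)·0.34545 = 0.5044

0.5044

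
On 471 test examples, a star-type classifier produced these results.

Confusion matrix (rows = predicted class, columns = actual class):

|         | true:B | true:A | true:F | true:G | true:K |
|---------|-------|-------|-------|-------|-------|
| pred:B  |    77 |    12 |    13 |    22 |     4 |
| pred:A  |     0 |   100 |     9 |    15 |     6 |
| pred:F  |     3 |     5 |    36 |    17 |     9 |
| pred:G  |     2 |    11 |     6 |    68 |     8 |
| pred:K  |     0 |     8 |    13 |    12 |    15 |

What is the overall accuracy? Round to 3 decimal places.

Accuracy = trace / total = (77+100+36+68+15=296) / 471 = 296/471 = 0.628

0.628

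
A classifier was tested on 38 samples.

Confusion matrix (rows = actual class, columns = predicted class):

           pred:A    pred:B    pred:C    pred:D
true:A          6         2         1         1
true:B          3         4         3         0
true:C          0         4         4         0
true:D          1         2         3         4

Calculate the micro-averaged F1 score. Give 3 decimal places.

0.474

Micro-averaging pools counts across classes: ΣTP=18, ΣFP=20, ΣFN=20.
Micro-F1 score = 2·TP/(2·TP+FP+FN) on pooled counts = 0.474 (equals overall accuracy in single-label multiclass).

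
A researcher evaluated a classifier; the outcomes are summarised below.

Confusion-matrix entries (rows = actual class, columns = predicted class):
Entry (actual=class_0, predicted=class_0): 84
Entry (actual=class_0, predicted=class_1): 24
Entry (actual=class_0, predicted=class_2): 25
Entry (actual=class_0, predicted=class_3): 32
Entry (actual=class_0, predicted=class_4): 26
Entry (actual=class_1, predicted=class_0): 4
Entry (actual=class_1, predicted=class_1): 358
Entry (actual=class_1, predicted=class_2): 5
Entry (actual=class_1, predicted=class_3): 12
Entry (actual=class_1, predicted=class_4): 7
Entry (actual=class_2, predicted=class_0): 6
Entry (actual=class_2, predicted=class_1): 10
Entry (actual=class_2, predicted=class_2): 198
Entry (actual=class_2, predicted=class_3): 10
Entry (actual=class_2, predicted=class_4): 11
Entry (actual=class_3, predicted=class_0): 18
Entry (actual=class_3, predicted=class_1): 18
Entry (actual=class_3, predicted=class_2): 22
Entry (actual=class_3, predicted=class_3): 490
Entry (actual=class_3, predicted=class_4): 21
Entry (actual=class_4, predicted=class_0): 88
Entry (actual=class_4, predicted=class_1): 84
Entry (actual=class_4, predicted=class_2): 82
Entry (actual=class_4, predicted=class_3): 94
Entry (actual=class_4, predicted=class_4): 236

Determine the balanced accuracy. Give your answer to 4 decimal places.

Balanced accuracy = mean of per-class recall.
  class_0: recall = 84/191 = 0.43979
  class_1: recall = 358/386 = 0.92746
  class_2: recall = 198/235 = 0.84255
  class_3: recall = 490/569 = 0.86116
  class_4: recall = 236/584 = 0.40411
Mean = (0.43979 + 0.92746 + 0.84255 + 0.86116 + 0.40411) / 5 = 0.6950

0.6950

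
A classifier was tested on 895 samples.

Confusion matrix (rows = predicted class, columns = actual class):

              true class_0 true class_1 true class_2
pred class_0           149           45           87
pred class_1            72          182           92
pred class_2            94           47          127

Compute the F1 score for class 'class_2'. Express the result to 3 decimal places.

Treat 'class_2' as positive and all other classes as negative.
F1 score = 2·TP/(2·TP+FP+FN).
class_2: TP=127, FP=94+47=141, FN=87+92=179 → 254/574 = 0.4425

0.443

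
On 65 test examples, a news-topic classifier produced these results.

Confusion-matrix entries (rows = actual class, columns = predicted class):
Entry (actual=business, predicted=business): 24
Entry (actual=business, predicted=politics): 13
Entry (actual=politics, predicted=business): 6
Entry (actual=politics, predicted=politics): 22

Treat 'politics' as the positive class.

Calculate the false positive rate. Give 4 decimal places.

0.3514

FPR = FP/(FP+TN) = 13/(13+24) = 0.3514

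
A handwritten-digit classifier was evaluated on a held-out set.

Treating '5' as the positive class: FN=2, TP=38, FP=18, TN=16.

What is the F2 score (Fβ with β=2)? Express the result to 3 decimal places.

Fβ = (1+β²)·TP / ((1+β²)·TP + β²·FN + FP), with β²=4
= 5·38 / (5·38 + 4·2 + 18) = 0.880

0.880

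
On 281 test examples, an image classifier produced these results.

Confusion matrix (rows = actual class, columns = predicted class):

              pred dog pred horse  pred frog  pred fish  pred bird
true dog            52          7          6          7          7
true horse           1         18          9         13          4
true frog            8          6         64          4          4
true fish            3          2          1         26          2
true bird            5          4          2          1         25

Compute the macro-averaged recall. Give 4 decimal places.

Per-class recall (TP/(TP+FN)):
  dog: TP=52, FN=7+6+7+7=27 → 52/79 = 0.65823
  horse: TP=18, FN=1+9+13+4=27 → 18/45 = 0.40000
  frog: TP=64, FN=8+6+4+4=22 → 64/86 = 0.74419
  fish: TP=26, FN=3+2+1+2=8 → 26/34 = 0.76471
  bird: TP=25, FN=5+4+2+1=12 → 25/37 = 0.67568
Macro-recall = mean = (0.65823 + 0.40000 + 0.74419 + 0.76471 + 0.67568) / 5 = 0.6486

0.6486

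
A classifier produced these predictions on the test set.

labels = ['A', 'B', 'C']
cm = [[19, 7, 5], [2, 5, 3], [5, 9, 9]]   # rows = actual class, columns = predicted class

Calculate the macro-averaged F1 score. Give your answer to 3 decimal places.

Per-class F1 score (2·TP/(2·TP+FP+FN)):
  A: TP=19, FP=2+5=7, FN=7+5=12 → 38/57 = 0.6667
  B: TP=5, FP=7+9=16, FN=2+3=5 → 10/31 = 0.3226
  C: TP=9, FP=5+3=8, FN=5+9=14 → 18/40 = 0.4500
Macro-F1 score = mean = (0.6667 + 0.3226 + 0.4500) / 3 = 0.480

0.480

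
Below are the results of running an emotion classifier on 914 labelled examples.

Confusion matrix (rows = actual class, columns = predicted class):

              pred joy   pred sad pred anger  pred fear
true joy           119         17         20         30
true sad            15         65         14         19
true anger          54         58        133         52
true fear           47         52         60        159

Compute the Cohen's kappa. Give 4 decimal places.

0.3542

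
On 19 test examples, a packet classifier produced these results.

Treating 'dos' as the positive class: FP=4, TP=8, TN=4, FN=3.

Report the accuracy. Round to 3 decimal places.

Accuracy = (TP+TN)/N = (8+4)/19 = 0.632

0.632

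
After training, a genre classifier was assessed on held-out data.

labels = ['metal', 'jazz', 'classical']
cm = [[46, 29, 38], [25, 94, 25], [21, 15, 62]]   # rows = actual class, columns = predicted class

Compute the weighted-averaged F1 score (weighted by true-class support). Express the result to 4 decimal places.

Per-class F1 score (2·TP/(2·TP+FP+FN)):
  metal: TP=46, FP=25+21=46, FN=29+38=67 → 92/205 = 0.44878
  jazz: TP=94, FP=29+15=44, FN=25+25=50 → 188/282 = 0.66667
  classical: TP=62, FP=38+25=63, FN=21+15=36 → 124/223 = 0.55605
Weighted-F1 score = Σ (supportᵢ/N)·F1 scoreᵢ with N=355: (113/355)·0.44878 + (144/355)·0.66667 + (98/355)·0.55605 = 0.5668

0.5668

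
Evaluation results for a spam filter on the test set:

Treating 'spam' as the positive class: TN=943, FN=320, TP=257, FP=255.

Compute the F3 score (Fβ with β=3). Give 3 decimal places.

0.450

Fβ = (1+β²)·TP / ((1+β²)·TP + β²·FN + FP), with β²=9
= 10·257 / (10·257 + 9·320 + 255) = 0.450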